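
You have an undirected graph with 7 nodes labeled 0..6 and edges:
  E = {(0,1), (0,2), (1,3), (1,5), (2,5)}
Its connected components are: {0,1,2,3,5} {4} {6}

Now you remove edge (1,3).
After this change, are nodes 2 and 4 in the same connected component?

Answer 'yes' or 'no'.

Initial components: {0,1,2,3,5} {4} {6}
Removing edge (1,3): it was a bridge — component count 3 -> 4.
New components: {0,1,2,5} {3} {4} {6}
Are 2 and 4 in the same component? no

Answer: no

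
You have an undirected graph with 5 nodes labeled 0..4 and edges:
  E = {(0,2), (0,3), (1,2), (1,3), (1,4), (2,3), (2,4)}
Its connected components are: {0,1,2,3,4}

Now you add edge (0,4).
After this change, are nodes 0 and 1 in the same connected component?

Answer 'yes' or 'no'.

Initial components: {0,1,2,3,4}
Adding edge (0,4): both already in same component {0,1,2,3,4}. No change.
New components: {0,1,2,3,4}
Are 0 and 1 in the same component? yes

Answer: yes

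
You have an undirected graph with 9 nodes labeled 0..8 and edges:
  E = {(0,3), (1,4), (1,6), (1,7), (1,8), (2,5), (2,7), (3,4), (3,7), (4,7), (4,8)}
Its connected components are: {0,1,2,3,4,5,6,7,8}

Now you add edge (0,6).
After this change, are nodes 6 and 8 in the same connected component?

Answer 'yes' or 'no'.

Initial components: {0,1,2,3,4,5,6,7,8}
Adding edge (0,6): both already in same component {0,1,2,3,4,5,6,7,8}. No change.
New components: {0,1,2,3,4,5,6,7,8}
Are 6 and 8 in the same component? yes

Answer: yes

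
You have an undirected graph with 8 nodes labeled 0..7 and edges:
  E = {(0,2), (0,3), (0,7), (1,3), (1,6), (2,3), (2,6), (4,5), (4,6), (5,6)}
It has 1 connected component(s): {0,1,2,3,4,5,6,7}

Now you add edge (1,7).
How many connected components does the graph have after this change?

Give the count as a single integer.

Initial component count: 1
Add (1,7): endpoints already in same component. Count unchanged: 1.
New component count: 1

Answer: 1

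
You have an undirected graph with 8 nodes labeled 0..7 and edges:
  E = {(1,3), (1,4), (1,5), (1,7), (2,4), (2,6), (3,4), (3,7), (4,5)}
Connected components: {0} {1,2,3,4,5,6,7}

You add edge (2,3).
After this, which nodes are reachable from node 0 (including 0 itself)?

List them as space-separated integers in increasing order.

Answer: 0

Derivation:
Before: nodes reachable from 0: {0}
Adding (2,3): both endpoints already in same component. Reachability from 0 unchanged.
After: nodes reachable from 0: {0}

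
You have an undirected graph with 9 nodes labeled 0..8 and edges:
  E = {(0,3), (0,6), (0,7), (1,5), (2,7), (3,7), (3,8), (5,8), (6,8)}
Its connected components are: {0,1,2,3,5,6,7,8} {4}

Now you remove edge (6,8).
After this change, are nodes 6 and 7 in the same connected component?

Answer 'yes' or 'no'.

Initial components: {0,1,2,3,5,6,7,8} {4}
Removing edge (6,8): not a bridge — component count unchanged at 2.
New components: {0,1,2,3,5,6,7,8} {4}
Are 6 and 7 in the same component? yes

Answer: yes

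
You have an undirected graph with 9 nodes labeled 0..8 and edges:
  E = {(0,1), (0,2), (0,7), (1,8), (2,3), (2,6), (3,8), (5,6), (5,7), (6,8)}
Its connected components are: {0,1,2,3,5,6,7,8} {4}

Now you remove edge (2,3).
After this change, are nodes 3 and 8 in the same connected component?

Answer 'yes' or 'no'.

Answer: yes

Derivation:
Initial components: {0,1,2,3,5,6,7,8} {4}
Removing edge (2,3): not a bridge — component count unchanged at 2.
New components: {0,1,2,3,5,6,7,8} {4}
Are 3 and 8 in the same component? yes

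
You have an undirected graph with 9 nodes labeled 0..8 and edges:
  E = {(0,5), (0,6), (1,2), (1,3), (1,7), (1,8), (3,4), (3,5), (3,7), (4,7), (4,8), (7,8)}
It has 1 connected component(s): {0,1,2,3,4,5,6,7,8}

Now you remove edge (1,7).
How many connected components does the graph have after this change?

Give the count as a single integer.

Initial component count: 1
Remove (1,7): not a bridge. Count unchanged: 1.
  After removal, components: {0,1,2,3,4,5,6,7,8}
New component count: 1

Answer: 1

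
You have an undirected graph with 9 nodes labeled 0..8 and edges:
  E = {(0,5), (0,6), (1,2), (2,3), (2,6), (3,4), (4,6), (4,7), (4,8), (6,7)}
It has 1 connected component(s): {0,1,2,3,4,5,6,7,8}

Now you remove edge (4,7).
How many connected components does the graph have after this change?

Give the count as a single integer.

Initial component count: 1
Remove (4,7): not a bridge. Count unchanged: 1.
  After removal, components: {0,1,2,3,4,5,6,7,8}
New component count: 1

Answer: 1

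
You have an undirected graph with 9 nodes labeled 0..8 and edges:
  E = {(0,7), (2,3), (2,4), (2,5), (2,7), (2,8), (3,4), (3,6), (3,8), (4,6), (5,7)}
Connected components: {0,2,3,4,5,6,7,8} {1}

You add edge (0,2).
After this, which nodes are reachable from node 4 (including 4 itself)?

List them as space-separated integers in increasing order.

Answer: 0 2 3 4 5 6 7 8

Derivation:
Before: nodes reachable from 4: {0,2,3,4,5,6,7,8}
Adding (0,2): both endpoints already in same component. Reachability from 4 unchanged.
After: nodes reachable from 4: {0,2,3,4,5,6,7,8}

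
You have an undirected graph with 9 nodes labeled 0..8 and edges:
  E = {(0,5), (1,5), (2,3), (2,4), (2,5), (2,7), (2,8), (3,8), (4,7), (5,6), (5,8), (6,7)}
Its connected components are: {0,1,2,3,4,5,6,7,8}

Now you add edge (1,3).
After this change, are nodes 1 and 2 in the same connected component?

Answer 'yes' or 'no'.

Initial components: {0,1,2,3,4,5,6,7,8}
Adding edge (1,3): both already in same component {0,1,2,3,4,5,6,7,8}. No change.
New components: {0,1,2,3,4,5,6,7,8}
Are 1 and 2 in the same component? yes

Answer: yes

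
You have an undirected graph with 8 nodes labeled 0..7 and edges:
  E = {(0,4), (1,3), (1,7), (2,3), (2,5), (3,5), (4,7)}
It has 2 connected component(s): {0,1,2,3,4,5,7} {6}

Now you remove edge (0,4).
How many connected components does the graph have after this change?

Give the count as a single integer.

Answer: 3

Derivation:
Initial component count: 2
Remove (0,4): it was a bridge. Count increases: 2 -> 3.
  After removal, components: {0} {1,2,3,4,5,7} {6}
New component count: 3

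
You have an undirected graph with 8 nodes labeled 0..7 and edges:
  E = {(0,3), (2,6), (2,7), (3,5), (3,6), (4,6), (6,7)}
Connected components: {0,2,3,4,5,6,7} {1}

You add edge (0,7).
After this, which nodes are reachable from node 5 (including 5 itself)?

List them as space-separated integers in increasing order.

Answer: 0 2 3 4 5 6 7

Derivation:
Before: nodes reachable from 5: {0,2,3,4,5,6,7}
Adding (0,7): both endpoints already in same component. Reachability from 5 unchanged.
After: nodes reachable from 5: {0,2,3,4,5,6,7}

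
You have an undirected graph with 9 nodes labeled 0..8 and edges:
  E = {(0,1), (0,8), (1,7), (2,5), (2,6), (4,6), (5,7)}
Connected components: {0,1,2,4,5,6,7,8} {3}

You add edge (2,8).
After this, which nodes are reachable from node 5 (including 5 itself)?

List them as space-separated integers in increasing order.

Answer: 0 1 2 4 5 6 7 8

Derivation:
Before: nodes reachable from 5: {0,1,2,4,5,6,7,8}
Adding (2,8): both endpoints already in same component. Reachability from 5 unchanged.
After: nodes reachable from 5: {0,1,2,4,5,6,7,8}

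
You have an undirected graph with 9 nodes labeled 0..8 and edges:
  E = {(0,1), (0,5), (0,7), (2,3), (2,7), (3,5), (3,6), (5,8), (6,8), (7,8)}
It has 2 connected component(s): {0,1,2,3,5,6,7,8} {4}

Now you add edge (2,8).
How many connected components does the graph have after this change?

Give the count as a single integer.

Answer: 2

Derivation:
Initial component count: 2
Add (2,8): endpoints already in same component. Count unchanged: 2.
New component count: 2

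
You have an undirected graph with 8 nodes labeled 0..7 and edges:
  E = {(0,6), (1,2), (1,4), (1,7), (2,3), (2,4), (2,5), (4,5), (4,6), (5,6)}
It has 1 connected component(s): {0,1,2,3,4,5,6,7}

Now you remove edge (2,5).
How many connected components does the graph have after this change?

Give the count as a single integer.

Initial component count: 1
Remove (2,5): not a bridge. Count unchanged: 1.
  After removal, components: {0,1,2,3,4,5,6,7}
New component count: 1

Answer: 1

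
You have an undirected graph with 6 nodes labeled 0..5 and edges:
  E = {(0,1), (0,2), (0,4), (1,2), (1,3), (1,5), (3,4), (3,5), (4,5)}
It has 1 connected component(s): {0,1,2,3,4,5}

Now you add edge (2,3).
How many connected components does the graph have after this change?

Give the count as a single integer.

Initial component count: 1
Add (2,3): endpoints already in same component. Count unchanged: 1.
New component count: 1

Answer: 1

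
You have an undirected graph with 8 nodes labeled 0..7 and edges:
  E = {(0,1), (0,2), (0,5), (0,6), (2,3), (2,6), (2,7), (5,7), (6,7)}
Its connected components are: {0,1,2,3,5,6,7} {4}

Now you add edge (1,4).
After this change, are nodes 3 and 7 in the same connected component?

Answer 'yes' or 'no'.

Initial components: {0,1,2,3,5,6,7} {4}
Adding edge (1,4): merges {0,1,2,3,5,6,7} and {4}.
New components: {0,1,2,3,4,5,6,7}
Are 3 and 7 in the same component? yes

Answer: yes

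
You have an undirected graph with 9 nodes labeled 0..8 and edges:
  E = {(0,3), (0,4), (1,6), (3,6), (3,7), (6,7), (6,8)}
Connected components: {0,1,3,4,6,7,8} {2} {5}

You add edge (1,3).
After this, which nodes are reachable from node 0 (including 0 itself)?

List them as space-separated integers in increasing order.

Before: nodes reachable from 0: {0,1,3,4,6,7,8}
Adding (1,3): both endpoints already in same component. Reachability from 0 unchanged.
After: nodes reachable from 0: {0,1,3,4,6,7,8}

Answer: 0 1 3 4 6 7 8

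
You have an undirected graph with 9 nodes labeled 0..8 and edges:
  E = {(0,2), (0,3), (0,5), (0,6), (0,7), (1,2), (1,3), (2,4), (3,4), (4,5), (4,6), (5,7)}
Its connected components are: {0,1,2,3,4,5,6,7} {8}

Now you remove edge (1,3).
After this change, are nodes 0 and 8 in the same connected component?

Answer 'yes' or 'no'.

Answer: no

Derivation:
Initial components: {0,1,2,3,4,5,6,7} {8}
Removing edge (1,3): not a bridge — component count unchanged at 2.
New components: {0,1,2,3,4,5,6,7} {8}
Are 0 and 8 in the same component? no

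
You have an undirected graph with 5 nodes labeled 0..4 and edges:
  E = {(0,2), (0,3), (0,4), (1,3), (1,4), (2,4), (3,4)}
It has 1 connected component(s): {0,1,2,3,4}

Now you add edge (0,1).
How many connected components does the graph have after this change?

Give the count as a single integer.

Initial component count: 1
Add (0,1): endpoints already in same component. Count unchanged: 1.
New component count: 1

Answer: 1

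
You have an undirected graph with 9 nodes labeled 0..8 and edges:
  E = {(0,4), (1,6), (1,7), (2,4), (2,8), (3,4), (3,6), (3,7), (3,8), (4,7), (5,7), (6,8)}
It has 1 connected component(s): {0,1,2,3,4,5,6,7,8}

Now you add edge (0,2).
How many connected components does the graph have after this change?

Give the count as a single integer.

Answer: 1

Derivation:
Initial component count: 1
Add (0,2): endpoints already in same component. Count unchanged: 1.
New component count: 1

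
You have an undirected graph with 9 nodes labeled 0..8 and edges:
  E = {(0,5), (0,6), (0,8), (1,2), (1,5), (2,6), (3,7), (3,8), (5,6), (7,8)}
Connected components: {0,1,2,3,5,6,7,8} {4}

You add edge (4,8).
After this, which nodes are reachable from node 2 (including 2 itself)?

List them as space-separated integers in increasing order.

Answer: 0 1 2 3 4 5 6 7 8

Derivation:
Before: nodes reachable from 2: {0,1,2,3,5,6,7,8}
Adding (4,8): merges 2's component with another. Reachability grows.
After: nodes reachable from 2: {0,1,2,3,4,5,6,7,8}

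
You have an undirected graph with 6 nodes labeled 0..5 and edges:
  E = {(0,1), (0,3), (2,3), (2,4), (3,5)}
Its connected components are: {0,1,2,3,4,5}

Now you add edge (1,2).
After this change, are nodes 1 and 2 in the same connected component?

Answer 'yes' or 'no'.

Initial components: {0,1,2,3,4,5}
Adding edge (1,2): both already in same component {0,1,2,3,4,5}. No change.
New components: {0,1,2,3,4,5}
Are 1 and 2 in the same component? yes

Answer: yes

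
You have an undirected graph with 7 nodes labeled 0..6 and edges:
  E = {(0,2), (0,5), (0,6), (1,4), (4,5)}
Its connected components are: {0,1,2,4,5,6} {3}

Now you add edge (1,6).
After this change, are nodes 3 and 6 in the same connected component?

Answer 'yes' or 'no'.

Answer: no

Derivation:
Initial components: {0,1,2,4,5,6} {3}
Adding edge (1,6): both already in same component {0,1,2,4,5,6}. No change.
New components: {0,1,2,4,5,6} {3}
Are 3 and 6 in the same component? no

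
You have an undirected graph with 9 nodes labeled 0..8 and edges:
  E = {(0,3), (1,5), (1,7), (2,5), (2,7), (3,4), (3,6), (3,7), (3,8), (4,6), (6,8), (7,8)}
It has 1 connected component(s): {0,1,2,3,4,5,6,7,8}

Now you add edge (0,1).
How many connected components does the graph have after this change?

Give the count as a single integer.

Initial component count: 1
Add (0,1): endpoints already in same component. Count unchanged: 1.
New component count: 1

Answer: 1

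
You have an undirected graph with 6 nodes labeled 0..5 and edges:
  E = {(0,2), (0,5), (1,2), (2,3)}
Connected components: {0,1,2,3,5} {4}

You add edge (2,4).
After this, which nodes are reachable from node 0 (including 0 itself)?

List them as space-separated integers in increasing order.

Answer: 0 1 2 3 4 5

Derivation:
Before: nodes reachable from 0: {0,1,2,3,5}
Adding (2,4): merges 0's component with another. Reachability grows.
After: nodes reachable from 0: {0,1,2,3,4,5}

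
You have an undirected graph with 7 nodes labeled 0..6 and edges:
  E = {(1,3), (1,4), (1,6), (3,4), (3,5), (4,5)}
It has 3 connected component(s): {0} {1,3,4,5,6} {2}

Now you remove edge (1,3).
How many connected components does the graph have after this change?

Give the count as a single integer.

Initial component count: 3
Remove (1,3): not a bridge. Count unchanged: 3.
  After removal, components: {0} {1,3,4,5,6} {2}
New component count: 3

Answer: 3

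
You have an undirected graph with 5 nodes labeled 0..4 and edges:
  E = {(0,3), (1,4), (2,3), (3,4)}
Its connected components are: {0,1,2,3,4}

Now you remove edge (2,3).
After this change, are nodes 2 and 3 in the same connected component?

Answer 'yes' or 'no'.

Initial components: {0,1,2,3,4}
Removing edge (2,3): it was a bridge — component count 1 -> 2.
New components: {0,1,3,4} {2}
Are 2 and 3 in the same component? no

Answer: no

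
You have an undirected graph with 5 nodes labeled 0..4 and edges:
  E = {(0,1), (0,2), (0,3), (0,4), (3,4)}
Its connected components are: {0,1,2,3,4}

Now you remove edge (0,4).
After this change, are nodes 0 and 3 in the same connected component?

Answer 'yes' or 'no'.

Answer: yes

Derivation:
Initial components: {0,1,2,3,4}
Removing edge (0,4): not a bridge — component count unchanged at 1.
New components: {0,1,2,3,4}
Are 0 and 3 in the same component? yes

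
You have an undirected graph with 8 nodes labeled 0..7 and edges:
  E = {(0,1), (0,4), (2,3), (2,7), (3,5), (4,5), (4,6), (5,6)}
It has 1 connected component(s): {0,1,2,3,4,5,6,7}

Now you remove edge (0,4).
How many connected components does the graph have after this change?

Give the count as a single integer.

Answer: 2

Derivation:
Initial component count: 1
Remove (0,4): it was a bridge. Count increases: 1 -> 2.
  After removal, components: {0,1} {2,3,4,5,6,7}
New component count: 2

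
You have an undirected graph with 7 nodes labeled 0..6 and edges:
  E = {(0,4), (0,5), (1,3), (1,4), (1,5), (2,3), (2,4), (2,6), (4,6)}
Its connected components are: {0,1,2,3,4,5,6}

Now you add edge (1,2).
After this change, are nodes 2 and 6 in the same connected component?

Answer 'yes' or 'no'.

Answer: yes

Derivation:
Initial components: {0,1,2,3,4,5,6}
Adding edge (1,2): both already in same component {0,1,2,3,4,5,6}. No change.
New components: {0,1,2,3,4,5,6}
Are 2 and 6 in the same component? yes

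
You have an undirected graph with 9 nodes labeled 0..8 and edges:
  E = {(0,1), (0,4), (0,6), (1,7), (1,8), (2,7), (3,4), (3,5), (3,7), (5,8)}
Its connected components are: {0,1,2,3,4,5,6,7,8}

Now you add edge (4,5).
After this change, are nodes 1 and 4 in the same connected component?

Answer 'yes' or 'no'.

Initial components: {0,1,2,3,4,5,6,7,8}
Adding edge (4,5): both already in same component {0,1,2,3,4,5,6,7,8}. No change.
New components: {0,1,2,3,4,5,6,7,8}
Are 1 and 4 in the same component? yes

Answer: yes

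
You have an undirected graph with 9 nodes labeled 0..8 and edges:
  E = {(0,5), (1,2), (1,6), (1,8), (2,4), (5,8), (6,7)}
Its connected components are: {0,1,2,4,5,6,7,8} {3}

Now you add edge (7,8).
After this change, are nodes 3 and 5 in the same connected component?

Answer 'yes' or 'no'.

Answer: no

Derivation:
Initial components: {0,1,2,4,5,6,7,8} {3}
Adding edge (7,8): both already in same component {0,1,2,4,5,6,7,8}. No change.
New components: {0,1,2,4,5,6,7,8} {3}
Are 3 and 5 in the same component? no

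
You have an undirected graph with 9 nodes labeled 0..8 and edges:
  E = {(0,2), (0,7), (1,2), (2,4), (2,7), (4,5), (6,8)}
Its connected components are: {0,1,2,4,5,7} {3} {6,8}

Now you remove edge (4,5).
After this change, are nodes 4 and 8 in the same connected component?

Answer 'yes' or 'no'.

Initial components: {0,1,2,4,5,7} {3} {6,8}
Removing edge (4,5): it was a bridge — component count 3 -> 4.
New components: {0,1,2,4,7} {3} {5} {6,8}
Are 4 and 8 in the same component? no

Answer: no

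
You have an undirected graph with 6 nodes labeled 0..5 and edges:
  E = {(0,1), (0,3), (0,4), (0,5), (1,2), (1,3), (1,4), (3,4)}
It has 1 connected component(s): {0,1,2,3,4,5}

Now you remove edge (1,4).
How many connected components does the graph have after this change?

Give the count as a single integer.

Answer: 1

Derivation:
Initial component count: 1
Remove (1,4): not a bridge. Count unchanged: 1.
  After removal, components: {0,1,2,3,4,5}
New component count: 1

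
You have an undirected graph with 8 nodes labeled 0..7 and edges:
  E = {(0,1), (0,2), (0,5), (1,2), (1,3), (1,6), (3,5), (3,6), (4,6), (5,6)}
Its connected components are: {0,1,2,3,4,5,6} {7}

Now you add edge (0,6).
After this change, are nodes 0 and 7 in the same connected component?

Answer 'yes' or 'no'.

Initial components: {0,1,2,3,4,5,6} {7}
Adding edge (0,6): both already in same component {0,1,2,3,4,5,6}. No change.
New components: {0,1,2,3,4,5,6} {7}
Are 0 and 7 in the same component? no

Answer: no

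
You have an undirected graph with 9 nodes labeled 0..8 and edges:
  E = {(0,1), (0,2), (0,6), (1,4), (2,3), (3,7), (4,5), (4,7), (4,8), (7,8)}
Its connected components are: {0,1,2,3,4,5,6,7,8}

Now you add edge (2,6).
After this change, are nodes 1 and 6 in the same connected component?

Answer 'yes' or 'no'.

Initial components: {0,1,2,3,4,5,6,7,8}
Adding edge (2,6): both already in same component {0,1,2,3,4,5,6,7,8}. No change.
New components: {0,1,2,3,4,5,6,7,8}
Are 1 and 6 in the same component? yes

Answer: yes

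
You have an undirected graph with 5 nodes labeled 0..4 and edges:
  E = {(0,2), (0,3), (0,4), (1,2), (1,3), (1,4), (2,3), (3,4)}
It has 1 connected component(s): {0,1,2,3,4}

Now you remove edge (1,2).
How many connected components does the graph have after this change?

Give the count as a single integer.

Answer: 1

Derivation:
Initial component count: 1
Remove (1,2): not a bridge. Count unchanged: 1.
  After removal, components: {0,1,2,3,4}
New component count: 1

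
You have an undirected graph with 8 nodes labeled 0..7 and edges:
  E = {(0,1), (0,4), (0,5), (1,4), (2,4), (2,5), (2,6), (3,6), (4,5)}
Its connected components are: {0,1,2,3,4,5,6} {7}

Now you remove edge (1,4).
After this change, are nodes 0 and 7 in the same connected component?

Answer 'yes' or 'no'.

Initial components: {0,1,2,3,4,5,6} {7}
Removing edge (1,4): not a bridge — component count unchanged at 2.
New components: {0,1,2,3,4,5,6} {7}
Are 0 and 7 in the same component? no

Answer: no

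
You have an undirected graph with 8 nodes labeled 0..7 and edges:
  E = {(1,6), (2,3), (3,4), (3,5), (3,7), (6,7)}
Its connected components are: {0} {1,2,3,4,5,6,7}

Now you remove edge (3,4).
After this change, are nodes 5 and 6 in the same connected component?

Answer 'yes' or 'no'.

Initial components: {0} {1,2,3,4,5,6,7}
Removing edge (3,4): it was a bridge — component count 2 -> 3.
New components: {0} {1,2,3,5,6,7} {4}
Are 5 and 6 in the same component? yes

Answer: yes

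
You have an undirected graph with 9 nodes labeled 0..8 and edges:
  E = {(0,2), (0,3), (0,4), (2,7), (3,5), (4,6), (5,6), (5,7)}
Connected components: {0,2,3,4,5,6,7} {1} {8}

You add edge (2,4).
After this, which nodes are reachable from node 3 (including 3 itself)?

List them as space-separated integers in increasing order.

Before: nodes reachable from 3: {0,2,3,4,5,6,7}
Adding (2,4): both endpoints already in same component. Reachability from 3 unchanged.
After: nodes reachable from 3: {0,2,3,4,5,6,7}

Answer: 0 2 3 4 5 6 7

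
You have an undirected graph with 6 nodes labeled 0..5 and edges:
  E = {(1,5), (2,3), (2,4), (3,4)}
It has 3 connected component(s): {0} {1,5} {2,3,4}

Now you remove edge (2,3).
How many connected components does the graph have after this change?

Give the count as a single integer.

Initial component count: 3
Remove (2,3): not a bridge. Count unchanged: 3.
  After removal, components: {0} {1,5} {2,3,4}
New component count: 3

Answer: 3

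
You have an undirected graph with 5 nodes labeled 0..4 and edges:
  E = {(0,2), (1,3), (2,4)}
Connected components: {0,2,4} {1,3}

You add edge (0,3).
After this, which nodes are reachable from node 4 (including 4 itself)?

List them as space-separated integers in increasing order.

Answer: 0 1 2 3 4

Derivation:
Before: nodes reachable from 4: {0,2,4}
Adding (0,3): merges 4's component with another. Reachability grows.
After: nodes reachable from 4: {0,1,2,3,4}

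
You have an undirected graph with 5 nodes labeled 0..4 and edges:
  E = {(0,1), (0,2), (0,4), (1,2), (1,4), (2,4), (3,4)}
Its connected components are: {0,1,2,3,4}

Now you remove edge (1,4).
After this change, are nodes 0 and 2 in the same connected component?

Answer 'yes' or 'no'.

Initial components: {0,1,2,3,4}
Removing edge (1,4): not a bridge — component count unchanged at 1.
New components: {0,1,2,3,4}
Are 0 and 2 in the same component? yes

Answer: yes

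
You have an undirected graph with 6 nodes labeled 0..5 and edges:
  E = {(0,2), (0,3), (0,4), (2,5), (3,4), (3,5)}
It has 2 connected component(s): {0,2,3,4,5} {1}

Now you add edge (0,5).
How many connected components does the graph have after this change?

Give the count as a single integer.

Initial component count: 2
Add (0,5): endpoints already in same component. Count unchanged: 2.
New component count: 2

Answer: 2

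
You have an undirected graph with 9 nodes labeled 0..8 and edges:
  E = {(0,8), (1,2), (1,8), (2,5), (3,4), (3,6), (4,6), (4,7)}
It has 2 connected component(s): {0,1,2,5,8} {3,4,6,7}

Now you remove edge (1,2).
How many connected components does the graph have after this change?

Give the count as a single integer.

Answer: 3

Derivation:
Initial component count: 2
Remove (1,2): it was a bridge. Count increases: 2 -> 3.
  After removal, components: {0,1,8} {2,5} {3,4,6,7}
New component count: 3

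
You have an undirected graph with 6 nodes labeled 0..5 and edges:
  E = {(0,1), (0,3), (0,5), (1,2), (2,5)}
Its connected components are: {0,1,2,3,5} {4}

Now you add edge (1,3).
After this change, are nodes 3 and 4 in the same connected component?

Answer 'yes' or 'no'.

Initial components: {0,1,2,3,5} {4}
Adding edge (1,3): both already in same component {0,1,2,3,5}. No change.
New components: {0,1,2,3,5} {4}
Are 3 and 4 in the same component? no

Answer: no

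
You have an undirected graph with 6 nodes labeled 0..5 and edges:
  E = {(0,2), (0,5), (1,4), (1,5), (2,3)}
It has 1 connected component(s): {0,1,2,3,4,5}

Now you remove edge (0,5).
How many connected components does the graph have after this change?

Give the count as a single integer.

Answer: 2

Derivation:
Initial component count: 1
Remove (0,5): it was a bridge. Count increases: 1 -> 2.
  After removal, components: {0,2,3} {1,4,5}
New component count: 2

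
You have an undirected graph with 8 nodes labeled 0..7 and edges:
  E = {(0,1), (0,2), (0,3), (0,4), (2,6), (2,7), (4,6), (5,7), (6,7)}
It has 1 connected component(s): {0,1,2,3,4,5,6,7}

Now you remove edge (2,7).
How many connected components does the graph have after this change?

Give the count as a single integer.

Answer: 1

Derivation:
Initial component count: 1
Remove (2,7): not a bridge. Count unchanged: 1.
  After removal, components: {0,1,2,3,4,5,6,7}
New component count: 1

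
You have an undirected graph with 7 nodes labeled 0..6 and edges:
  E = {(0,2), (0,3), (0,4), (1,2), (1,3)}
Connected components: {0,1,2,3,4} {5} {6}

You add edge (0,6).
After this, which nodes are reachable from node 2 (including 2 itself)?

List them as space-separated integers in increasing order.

Answer: 0 1 2 3 4 6

Derivation:
Before: nodes reachable from 2: {0,1,2,3,4}
Adding (0,6): merges 2's component with another. Reachability grows.
After: nodes reachable from 2: {0,1,2,3,4,6}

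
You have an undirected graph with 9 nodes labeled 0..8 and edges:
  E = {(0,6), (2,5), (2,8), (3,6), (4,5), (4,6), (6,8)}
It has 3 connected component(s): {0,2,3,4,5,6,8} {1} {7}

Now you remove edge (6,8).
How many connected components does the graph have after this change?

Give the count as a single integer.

Initial component count: 3
Remove (6,8): not a bridge. Count unchanged: 3.
  After removal, components: {0,2,3,4,5,6,8} {1} {7}
New component count: 3

Answer: 3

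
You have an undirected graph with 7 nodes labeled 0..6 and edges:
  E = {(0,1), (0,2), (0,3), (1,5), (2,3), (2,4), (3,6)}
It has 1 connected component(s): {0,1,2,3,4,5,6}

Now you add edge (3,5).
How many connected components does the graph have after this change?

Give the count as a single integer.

Answer: 1

Derivation:
Initial component count: 1
Add (3,5): endpoints already in same component. Count unchanged: 1.
New component count: 1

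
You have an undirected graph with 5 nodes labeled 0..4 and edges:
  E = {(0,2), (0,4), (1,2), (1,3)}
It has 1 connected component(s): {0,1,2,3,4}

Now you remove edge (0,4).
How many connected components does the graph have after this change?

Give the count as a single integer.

Initial component count: 1
Remove (0,4): it was a bridge. Count increases: 1 -> 2.
  After removal, components: {0,1,2,3} {4}
New component count: 2

Answer: 2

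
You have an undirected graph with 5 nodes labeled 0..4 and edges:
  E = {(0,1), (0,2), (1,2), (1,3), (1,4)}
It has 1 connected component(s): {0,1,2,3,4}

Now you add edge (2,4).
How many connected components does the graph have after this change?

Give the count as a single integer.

Answer: 1

Derivation:
Initial component count: 1
Add (2,4): endpoints already in same component. Count unchanged: 1.
New component count: 1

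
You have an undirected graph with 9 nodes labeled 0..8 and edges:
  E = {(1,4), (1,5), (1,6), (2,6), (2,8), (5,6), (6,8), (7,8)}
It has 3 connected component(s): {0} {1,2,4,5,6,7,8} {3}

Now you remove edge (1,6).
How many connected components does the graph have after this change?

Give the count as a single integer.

Answer: 3

Derivation:
Initial component count: 3
Remove (1,6): not a bridge. Count unchanged: 3.
  After removal, components: {0} {1,2,4,5,6,7,8} {3}
New component count: 3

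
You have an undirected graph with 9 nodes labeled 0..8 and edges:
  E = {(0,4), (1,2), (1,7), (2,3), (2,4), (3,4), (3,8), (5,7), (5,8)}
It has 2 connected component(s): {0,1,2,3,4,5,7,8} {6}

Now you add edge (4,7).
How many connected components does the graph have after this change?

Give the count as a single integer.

Initial component count: 2
Add (4,7): endpoints already in same component. Count unchanged: 2.
New component count: 2

Answer: 2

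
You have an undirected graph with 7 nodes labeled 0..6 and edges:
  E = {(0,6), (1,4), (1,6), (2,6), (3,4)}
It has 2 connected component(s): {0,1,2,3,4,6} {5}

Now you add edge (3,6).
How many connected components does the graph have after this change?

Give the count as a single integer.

Initial component count: 2
Add (3,6): endpoints already in same component. Count unchanged: 2.
New component count: 2

Answer: 2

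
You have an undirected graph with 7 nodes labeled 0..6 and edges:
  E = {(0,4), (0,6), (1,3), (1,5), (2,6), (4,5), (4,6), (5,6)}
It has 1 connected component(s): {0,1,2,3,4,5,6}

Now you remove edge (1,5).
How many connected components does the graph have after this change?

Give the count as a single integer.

Answer: 2

Derivation:
Initial component count: 1
Remove (1,5): it was a bridge. Count increases: 1 -> 2.
  After removal, components: {0,2,4,5,6} {1,3}
New component count: 2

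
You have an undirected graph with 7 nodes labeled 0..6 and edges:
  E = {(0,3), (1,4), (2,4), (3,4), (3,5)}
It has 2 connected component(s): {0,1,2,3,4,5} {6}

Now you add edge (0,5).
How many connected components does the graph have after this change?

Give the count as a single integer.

Initial component count: 2
Add (0,5): endpoints already in same component. Count unchanged: 2.
New component count: 2

Answer: 2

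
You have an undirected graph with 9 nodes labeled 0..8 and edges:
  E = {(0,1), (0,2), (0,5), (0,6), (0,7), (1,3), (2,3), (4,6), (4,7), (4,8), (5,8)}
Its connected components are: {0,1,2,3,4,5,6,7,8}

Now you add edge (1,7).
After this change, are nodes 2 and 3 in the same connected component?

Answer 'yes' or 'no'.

Answer: yes

Derivation:
Initial components: {0,1,2,3,4,5,6,7,8}
Adding edge (1,7): both already in same component {0,1,2,3,4,5,6,7,8}. No change.
New components: {0,1,2,3,4,5,6,7,8}
Are 2 and 3 in the same component? yes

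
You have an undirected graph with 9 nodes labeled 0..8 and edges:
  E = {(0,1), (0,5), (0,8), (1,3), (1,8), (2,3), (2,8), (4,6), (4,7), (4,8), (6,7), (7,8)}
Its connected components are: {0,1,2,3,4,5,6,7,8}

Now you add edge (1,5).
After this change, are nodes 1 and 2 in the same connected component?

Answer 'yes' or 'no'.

Initial components: {0,1,2,3,4,5,6,7,8}
Adding edge (1,5): both already in same component {0,1,2,3,4,5,6,7,8}. No change.
New components: {0,1,2,3,4,5,6,7,8}
Are 1 and 2 in the same component? yes

Answer: yes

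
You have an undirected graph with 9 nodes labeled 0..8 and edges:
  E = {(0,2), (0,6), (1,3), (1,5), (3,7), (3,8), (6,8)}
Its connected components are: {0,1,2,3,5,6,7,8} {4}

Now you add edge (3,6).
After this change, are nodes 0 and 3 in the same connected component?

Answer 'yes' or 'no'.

Answer: yes

Derivation:
Initial components: {0,1,2,3,5,6,7,8} {4}
Adding edge (3,6): both already in same component {0,1,2,3,5,6,7,8}. No change.
New components: {0,1,2,3,5,6,7,8} {4}
Are 0 and 3 in the same component? yes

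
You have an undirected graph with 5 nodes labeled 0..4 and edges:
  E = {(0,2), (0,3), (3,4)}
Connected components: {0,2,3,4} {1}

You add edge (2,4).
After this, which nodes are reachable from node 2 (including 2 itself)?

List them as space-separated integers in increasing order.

Answer: 0 2 3 4

Derivation:
Before: nodes reachable from 2: {0,2,3,4}
Adding (2,4): both endpoints already in same component. Reachability from 2 unchanged.
After: nodes reachable from 2: {0,2,3,4}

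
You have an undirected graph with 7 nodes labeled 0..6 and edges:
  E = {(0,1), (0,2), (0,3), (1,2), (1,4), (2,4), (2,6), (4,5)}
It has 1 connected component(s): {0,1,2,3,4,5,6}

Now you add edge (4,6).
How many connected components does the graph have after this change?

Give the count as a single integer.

Initial component count: 1
Add (4,6): endpoints already in same component. Count unchanged: 1.
New component count: 1

Answer: 1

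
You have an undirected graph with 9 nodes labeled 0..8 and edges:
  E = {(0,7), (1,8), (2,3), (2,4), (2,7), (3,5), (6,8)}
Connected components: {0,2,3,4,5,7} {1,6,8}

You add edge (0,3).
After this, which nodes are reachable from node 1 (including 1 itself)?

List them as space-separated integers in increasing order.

Answer: 1 6 8

Derivation:
Before: nodes reachable from 1: {1,6,8}
Adding (0,3): both endpoints already in same component. Reachability from 1 unchanged.
After: nodes reachable from 1: {1,6,8}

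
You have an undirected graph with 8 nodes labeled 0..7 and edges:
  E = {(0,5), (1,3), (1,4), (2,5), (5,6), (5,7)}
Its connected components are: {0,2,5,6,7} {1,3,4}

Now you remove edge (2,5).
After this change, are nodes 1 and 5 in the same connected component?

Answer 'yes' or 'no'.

Initial components: {0,2,5,6,7} {1,3,4}
Removing edge (2,5): it was a bridge — component count 2 -> 3.
New components: {0,5,6,7} {1,3,4} {2}
Are 1 and 5 in the same component? no

Answer: no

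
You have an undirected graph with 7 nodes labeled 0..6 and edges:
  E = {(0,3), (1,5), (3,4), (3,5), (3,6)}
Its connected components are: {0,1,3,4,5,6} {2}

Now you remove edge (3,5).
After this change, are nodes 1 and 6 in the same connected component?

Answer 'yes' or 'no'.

Initial components: {0,1,3,4,5,6} {2}
Removing edge (3,5): it was a bridge — component count 2 -> 3.
New components: {0,3,4,6} {1,5} {2}
Are 1 and 6 in the same component? no

Answer: no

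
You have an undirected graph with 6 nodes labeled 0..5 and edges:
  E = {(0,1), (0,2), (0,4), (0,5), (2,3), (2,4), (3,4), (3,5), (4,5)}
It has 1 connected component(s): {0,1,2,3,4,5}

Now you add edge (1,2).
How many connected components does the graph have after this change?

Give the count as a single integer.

Initial component count: 1
Add (1,2): endpoints already in same component. Count unchanged: 1.
New component count: 1

Answer: 1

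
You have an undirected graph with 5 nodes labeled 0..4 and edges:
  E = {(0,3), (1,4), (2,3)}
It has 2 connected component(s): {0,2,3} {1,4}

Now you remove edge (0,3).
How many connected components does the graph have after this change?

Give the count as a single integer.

Answer: 3

Derivation:
Initial component count: 2
Remove (0,3): it was a bridge. Count increases: 2 -> 3.
  After removal, components: {0} {1,4} {2,3}
New component count: 3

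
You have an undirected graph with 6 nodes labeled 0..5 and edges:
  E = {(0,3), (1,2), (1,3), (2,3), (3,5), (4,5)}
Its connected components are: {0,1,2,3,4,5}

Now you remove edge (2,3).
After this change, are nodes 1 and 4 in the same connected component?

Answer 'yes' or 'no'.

Initial components: {0,1,2,3,4,5}
Removing edge (2,3): not a bridge — component count unchanged at 1.
New components: {0,1,2,3,4,5}
Are 1 and 4 in the same component? yes

Answer: yes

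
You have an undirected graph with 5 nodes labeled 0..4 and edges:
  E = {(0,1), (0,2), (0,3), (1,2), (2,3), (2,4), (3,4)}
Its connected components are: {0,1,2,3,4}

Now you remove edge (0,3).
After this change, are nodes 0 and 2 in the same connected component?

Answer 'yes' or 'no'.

Initial components: {0,1,2,3,4}
Removing edge (0,3): not a bridge — component count unchanged at 1.
New components: {0,1,2,3,4}
Are 0 and 2 in the same component? yes

Answer: yes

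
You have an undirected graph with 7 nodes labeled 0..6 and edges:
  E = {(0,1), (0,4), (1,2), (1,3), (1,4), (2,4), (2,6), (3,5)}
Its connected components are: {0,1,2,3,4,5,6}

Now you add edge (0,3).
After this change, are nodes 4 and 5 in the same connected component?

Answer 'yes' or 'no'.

Initial components: {0,1,2,3,4,5,6}
Adding edge (0,3): both already in same component {0,1,2,3,4,5,6}. No change.
New components: {0,1,2,3,4,5,6}
Are 4 and 5 in the same component? yes

Answer: yes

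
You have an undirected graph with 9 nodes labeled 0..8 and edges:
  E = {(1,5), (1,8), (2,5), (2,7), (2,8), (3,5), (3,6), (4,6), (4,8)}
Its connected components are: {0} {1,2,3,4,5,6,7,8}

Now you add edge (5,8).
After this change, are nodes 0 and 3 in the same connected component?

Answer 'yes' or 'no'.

Initial components: {0} {1,2,3,4,5,6,7,8}
Adding edge (5,8): both already in same component {1,2,3,4,5,6,7,8}. No change.
New components: {0} {1,2,3,4,5,6,7,8}
Are 0 and 3 in the same component? no

Answer: no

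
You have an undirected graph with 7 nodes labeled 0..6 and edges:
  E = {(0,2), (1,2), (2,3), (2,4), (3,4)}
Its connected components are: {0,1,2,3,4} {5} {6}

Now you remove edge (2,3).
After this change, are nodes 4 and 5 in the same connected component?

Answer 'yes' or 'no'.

Initial components: {0,1,2,3,4} {5} {6}
Removing edge (2,3): not a bridge — component count unchanged at 3.
New components: {0,1,2,3,4} {5} {6}
Are 4 and 5 in the same component? no

Answer: no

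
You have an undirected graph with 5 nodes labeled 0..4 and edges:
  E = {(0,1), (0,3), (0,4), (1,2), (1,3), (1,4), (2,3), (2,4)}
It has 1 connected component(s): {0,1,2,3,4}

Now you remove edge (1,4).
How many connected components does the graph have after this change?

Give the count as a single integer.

Initial component count: 1
Remove (1,4): not a bridge. Count unchanged: 1.
  After removal, components: {0,1,2,3,4}
New component count: 1

Answer: 1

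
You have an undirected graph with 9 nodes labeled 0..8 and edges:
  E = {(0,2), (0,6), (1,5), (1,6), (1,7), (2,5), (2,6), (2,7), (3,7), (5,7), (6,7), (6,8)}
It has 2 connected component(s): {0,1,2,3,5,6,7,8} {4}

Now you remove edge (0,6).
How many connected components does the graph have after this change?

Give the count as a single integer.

Initial component count: 2
Remove (0,6): not a bridge. Count unchanged: 2.
  After removal, components: {0,1,2,3,5,6,7,8} {4}
New component count: 2

Answer: 2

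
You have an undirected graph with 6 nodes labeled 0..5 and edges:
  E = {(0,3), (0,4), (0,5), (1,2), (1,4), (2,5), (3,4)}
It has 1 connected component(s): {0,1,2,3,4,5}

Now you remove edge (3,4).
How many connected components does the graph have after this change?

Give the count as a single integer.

Initial component count: 1
Remove (3,4): not a bridge. Count unchanged: 1.
  After removal, components: {0,1,2,3,4,5}
New component count: 1

Answer: 1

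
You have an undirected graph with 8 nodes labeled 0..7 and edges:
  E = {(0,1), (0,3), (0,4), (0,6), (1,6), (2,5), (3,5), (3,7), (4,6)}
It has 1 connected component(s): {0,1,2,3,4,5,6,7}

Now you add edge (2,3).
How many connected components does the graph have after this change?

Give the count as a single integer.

Answer: 1

Derivation:
Initial component count: 1
Add (2,3): endpoints already in same component. Count unchanged: 1.
New component count: 1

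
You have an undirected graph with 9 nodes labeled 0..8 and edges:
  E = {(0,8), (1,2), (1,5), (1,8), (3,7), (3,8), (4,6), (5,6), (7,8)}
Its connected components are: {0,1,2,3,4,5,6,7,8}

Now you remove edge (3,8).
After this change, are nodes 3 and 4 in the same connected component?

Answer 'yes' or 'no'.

Answer: yes

Derivation:
Initial components: {0,1,2,3,4,5,6,7,8}
Removing edge (3,8): not a bridge — component count unchanged at 1.
New components: {0,1,2,3,4,5,6,7,8}
Are 3 and 4 in the same component? yes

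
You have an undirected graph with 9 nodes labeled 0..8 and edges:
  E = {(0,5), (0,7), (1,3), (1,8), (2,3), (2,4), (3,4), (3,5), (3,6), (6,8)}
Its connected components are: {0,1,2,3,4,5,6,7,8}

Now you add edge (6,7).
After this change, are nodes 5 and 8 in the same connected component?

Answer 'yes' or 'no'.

Initial components: {0,1,2,3,4,5,6,7,8}
Adding edge (6,7): both already in same component {0,1,2,3,4,5,6,7,8}. No change.
New components: {0,1,2,3,4,5,6,7,8}
Are 5 and 8 in the same component? yes

Answer: yes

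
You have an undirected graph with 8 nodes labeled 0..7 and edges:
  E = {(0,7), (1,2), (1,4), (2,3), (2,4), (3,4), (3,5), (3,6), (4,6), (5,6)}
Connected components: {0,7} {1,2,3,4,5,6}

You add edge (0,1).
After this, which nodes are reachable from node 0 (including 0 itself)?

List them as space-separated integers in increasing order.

Before: nodes reachable from 0: {0,7}
Adding (0,1): merges 0's component with another. Reachability grows.
After: nodes reachable from 0: {0,1,2,3,4,5,6,7}

Answer: 0 1 2 3 4 5 6 7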